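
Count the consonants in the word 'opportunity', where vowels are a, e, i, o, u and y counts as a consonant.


Consonants in 'opportunity': p, p, r, t, n, t, y = 7 consonants.

7


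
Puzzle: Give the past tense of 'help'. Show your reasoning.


Apply rule: Add -ed. 'help' becomes 'helped'.

helped


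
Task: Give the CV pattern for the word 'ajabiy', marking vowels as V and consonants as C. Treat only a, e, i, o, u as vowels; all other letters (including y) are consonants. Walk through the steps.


Letter mapping: a = V, j = C, a = V, b = C, i = V, y = C.

VCVCVC


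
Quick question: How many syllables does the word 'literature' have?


Break 'literature' into syllables: lit-er-a-ture -> lit | er | a | ture = 4 syllables

4 syllables


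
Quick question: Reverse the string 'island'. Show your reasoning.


Reverse 'island' character by character: 'dnalsi'.

dnalsi


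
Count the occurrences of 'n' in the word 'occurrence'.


Letter 'n' in 'occurrence': found at position(s) 8 = 1 occurrence(s).

1


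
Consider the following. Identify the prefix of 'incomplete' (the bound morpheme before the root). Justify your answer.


The word 'incomplete' = 'in' (prefix) + 'complete' (root). The prefix is 'in'.

in


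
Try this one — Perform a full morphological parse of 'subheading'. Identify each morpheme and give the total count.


Step 1: Identify prefix: 'sub' (meaning: below)
Step 2: Identify root: 'head'
Step 3: Identify suffix(es): 'ing'
Decomposition: sub- (prefix: below) + head (root) + -ing (suffix: ongoing/result)
Total morphemes: 3

3 morphemes (sub- (prefix: below) + head (root) + -ing (suffix: ongoing/result))


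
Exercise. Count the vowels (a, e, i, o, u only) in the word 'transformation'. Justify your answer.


Vowels in 'transformation': a, o, a, i, o = 5 vowels.

5


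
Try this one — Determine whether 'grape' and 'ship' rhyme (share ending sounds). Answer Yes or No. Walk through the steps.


Rime (stressed vowel + following sounds) of 'grape': -ape = /eɪp/
Rime of 'ship': -ip = /ɪp/
/eɪp/ and /ɪp/ are different ending sounds, so the words do not rhyme.

No


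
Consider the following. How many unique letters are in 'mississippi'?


Unique letters in 'mississippi': {i, m, p, s} = 4 distinct letters.

4


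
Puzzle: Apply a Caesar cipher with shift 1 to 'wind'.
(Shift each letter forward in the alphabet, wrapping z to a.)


Shift each letter by 1: w -> x, i -> j, n -> o, d -> e. Result: 'xjoe'.

xjoe


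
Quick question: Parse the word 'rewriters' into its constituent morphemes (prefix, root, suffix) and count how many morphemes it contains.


Step 1: Identify prefix: 're' (meaning: again)
Step 2: Identify root: 'write'
Step 3: Identify suffix(es): 'er, s'
Decomposition: re- (prefix: again) + write (root) + -er (suffix: one who) + -s (plural)
Total morphemes: 4

4 morphemes (re- (prefix: again) + write (root) + -er (suffix: one who) + -s (plural))


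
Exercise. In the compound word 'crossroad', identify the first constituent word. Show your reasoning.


Split 'crossroad' into 'cross' + 'road'. The first part is 'cross'.

cross


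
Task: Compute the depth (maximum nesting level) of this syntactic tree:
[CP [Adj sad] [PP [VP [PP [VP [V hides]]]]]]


Count bracket nesting levels:
'[' at pos 0: depth = 1
'[' at pos 4: depth = 2
'[' at pos 14: depth = 2
'[' at pos 18: depth = 3
'[' at pos 22: depth = 4
'[' at pos 26: depth = 5
'[' at pos 30: depth = 6
Maximum depth reached: 6

6


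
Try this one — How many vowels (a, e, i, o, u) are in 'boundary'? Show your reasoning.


Vowels in 'boundary': o, u, a = 3 vowels.

3


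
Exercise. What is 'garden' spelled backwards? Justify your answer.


Reverse 'garden' character by character: 'nedrag'.

nedrag


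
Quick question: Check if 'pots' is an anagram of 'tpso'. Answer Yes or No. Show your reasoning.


Sorted letters of 'pots': 'opst'
Sorted letters of 'tpso': 'opst'
They match.

Yes


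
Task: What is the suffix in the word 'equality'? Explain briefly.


The word 'equality' = 'equal' (root) + '-ity' (suffix). The suffix is '-ity'.

ity


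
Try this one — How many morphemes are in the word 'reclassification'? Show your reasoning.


Decomposition: re- (prefix) + class (root) + -ify (suffix) + -ation (suffix) = 4 morpheme(s)

4 morphemes


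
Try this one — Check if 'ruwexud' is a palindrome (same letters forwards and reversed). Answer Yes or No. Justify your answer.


Forward: 'ruwexud'
Reversed: 'duxewur'
They differ.

No


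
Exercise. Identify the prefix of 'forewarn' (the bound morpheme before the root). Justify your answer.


The word 'forewarn' = 'fore' (prefix) + 'warn' (root). The prefix is 'fore'.

fore


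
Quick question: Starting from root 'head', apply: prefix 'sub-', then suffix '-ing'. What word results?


Step 1: Add prefix 'sub-' to 'head' = 'subhead'
Step 2: Add suffix '-ing' to 'subhead' = 'subheading'

subheading


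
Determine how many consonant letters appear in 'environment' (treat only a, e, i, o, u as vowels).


Consonants in 'environment': n, v, r, n, m, n, t = 7 consonants.

7


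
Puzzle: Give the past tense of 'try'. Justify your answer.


Apply rule: Change -y to -ied. 'try' becomes 'tried'.

tried


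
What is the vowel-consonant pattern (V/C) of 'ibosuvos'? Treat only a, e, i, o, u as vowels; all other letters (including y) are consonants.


Letter mapping: i = V, b = C, o = V, s = C, u = V, v = C, o = V, s = C.

VCVCVCVC


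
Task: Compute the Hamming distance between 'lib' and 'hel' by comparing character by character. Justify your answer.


Alignment:
Position 1: 'l' vs 'h' = DIFFER
Position 2: 'i' vs 'e' = DIFFER
Position 3: 'b' vs 'l' = DIFFER
Total differences: 3

3


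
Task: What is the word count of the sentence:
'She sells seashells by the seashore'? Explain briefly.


Split into words: She | sells | seashells | by | the | seashore = 6 words.

6


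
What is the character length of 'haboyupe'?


Spell out 'haboyupe' and number each letter: h(1), a(2), b(3), o(4), y(5), u(6), p(7), e(8). Total: 8 letters.

8


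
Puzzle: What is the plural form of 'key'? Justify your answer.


Apply rule: Add -s. 'key' becomes 'keys'.

keys


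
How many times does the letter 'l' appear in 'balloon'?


Letter 'l' in 'balloon': found at position(s) 3, 4 = 2 occurrence(s).

2


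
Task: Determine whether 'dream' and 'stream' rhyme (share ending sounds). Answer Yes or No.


Rime (stressed vowel + following sounds) of 'dream': -eam = /iːm/
Rime of 'stream': -eam = /iːm/
/iːm/ and /iːm/ are the same ending sound, so the words rhyme.

Yes


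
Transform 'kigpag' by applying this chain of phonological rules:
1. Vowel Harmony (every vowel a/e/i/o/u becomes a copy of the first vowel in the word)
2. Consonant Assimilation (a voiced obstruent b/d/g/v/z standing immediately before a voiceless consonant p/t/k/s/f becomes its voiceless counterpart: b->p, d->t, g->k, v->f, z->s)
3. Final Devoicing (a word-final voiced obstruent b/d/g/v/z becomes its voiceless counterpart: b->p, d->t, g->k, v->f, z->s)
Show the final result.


Starting form: 'kigpag'
Rule 1: Vowel Harmony: all vowels become 'i' (matching first vowel). 'kigpag' -> 'kigpig'
Rule 2: Consonant Assimilation: voiced obstruent before voiceless consonant becomes voiceless ('gp' -> 'kp'). 'kigpig' -> 'kikpig'
Rule 3: Final Devoicing: word-final voiced obstruent 'g' becomes voiceless 'k'. 'kikpig' -> 'kikpik'
Final form: 'kikpik'

kikpik


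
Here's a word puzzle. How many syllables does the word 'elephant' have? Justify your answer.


Break 'elephant' into syllables: el-e-phant -> el | e | phant = 3 syllables

3 syllables


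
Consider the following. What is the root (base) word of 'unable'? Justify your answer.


Remove prefix 'un' from 'unable' to get root 'able'.

able


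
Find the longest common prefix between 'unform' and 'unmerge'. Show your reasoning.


Compare from the start: 2 characters match: 'un'. Mismatch at position 3: 'f' vs 'm'.

un


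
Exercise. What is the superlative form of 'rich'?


Apply superlative formation (add -est): 'rich' -> 'richest'.

richest


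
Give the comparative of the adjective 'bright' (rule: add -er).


Apply comparative formation (add -er): 'bright' -> 'brighter'.

brighter


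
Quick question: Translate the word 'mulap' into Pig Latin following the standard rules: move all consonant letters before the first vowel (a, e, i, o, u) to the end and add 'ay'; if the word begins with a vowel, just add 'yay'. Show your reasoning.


'mulap': move consonant cluster 'm' to end and add 'ay': 'ulapmay'.

ulapmay


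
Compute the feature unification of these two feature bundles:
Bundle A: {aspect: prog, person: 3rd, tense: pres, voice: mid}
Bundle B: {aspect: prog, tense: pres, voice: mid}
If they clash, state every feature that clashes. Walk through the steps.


Compare features:
aspect: A=prog vs B=prog -> unified: prog
person: A=3rd vs B=_ -> unified: 3rd
tense: A=pres vs B=pres -> unified: pres
voice: A=mid vs B=mid -> unified: mid
No clashes found.

Unified: {aspect: prog, person: 3rd, tense: pres, voice: mid}


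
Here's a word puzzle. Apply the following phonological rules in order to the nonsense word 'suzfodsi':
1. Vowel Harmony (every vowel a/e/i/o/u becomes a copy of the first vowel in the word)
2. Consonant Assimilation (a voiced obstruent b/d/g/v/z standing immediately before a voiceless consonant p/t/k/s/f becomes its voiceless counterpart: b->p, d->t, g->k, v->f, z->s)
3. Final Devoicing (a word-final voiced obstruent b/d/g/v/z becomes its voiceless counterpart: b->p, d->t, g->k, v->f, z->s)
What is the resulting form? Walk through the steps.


Starting form: 'suzfodsi'
Rule 1: Vowel Harmony: all vowels become 'u' (matching first vowel). 'suzfodsi' -> 'suzfudsu'
Rule 2: Consonant Assimilation: voiced obstruent before voiceless consonant becomes voiceless ('zf' -> 'sf', 'ds' -> 'ts'). 'suzfudsu' -> 'susfutsu'
Rule 3: Final Devoicing: the word ends in the vowel 'u', not a consonant. No change.
Final form: 'susfutsu'

susfutsu


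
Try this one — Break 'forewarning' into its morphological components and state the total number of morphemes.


Step 1: Identify prefix: 'fore' (meaning: before/front)
Step 2: Identify root: 'warn'
Step 3: Identify suffix(es): 'ing'
Decomposition: fore- (prefix: before/front) + warn (root) + -ing (suffix: ongoing action)
Total morphemes: 3

3 morphemes (fore- (prefix: before/front) + warn (root) + -ing (suffix: ongoing action))


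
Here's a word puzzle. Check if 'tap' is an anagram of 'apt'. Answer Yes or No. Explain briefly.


Sorted letters of 'tap': 'apt'
Sorted letters of 'apt': 'apt'
They match.

Yes


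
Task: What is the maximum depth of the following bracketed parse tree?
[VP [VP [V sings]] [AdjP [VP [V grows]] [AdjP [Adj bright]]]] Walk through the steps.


Count bracket nesting levels:
'[' at pos 0: depth = 1
'[' at pos 4: depth = 2
'[' at pos 8: depth = 3
'[' at pos 19: depth = 2
'[' at pos 25: depth = 3
'[' at pos 29: depth = 4
'[' at pos 40: depth = 3
'[' at pos 46: depth = 4
Maximum depth reached: 4

4


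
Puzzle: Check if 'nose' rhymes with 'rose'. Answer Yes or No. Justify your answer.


Rime (stressed vowel + following sounds) of 'nose': -ose = /oʊz/
Rime of 'rose': -ose = /oʊz/
/oʊz/ and /oʊz/ are the same ending sound, so the words rhyme.

Yes


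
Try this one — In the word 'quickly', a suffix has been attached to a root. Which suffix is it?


The word 'quickly' = 'quick' (root) + '-ly' (suffix). The suffix is '-ly'.

ly


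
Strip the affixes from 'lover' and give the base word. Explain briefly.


Remove suffix '-er' from 'lover' to get root 'love'.

love


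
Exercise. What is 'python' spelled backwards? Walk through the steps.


Reverse 'python' character by character: 'nohtyp'.

nohtyp


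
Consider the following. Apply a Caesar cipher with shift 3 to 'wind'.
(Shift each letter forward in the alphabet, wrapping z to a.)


Shift each letter by 3: w -> z, i -> l, n -> q, d -> g. Result: 'zlqg'.

zlqg


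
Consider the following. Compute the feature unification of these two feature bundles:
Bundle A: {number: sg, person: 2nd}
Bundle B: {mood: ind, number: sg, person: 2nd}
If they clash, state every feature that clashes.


Compare features:
mood: A=_ vs B=ind -> unified: ind
number: A=sg vs B=sg -> unified: sg
person: A=2nd vs B=2nd -> unified: 2nd
No clashes found.

Unified: {mood: ind, number: sg, person: 2nd}


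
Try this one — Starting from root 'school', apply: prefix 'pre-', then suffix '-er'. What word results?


Step 1: Add prefix 'pre-' to 'school' = 'preschool'
Step 2: Add suffix '-er' to 'preschool' = 'preschooler'

preschooler


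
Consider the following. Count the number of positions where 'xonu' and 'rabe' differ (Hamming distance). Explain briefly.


Alignment:
Position 1: 'x' vs 'r' = DIFFER
Position 2: 'o' vs 'a' = DIFFER
Position 3: 'n' vs 'b' = DIFFER
Position 4: 'u' vs 'e' = DIFFER
Total differences: 4

4


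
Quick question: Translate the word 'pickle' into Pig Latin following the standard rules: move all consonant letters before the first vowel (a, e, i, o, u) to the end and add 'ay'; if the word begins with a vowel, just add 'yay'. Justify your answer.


'pickle': move consonant cluster 'p' to end and add 'ay': 'icklepay'.

icklepay


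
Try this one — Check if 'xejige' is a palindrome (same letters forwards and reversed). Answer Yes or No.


Forward: 'xejige'
Reversed: 'egijex'
They differ.

No


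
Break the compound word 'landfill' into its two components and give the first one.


Split 'landfill' into 'land' + 'fill'. The first part is 'land'.

land


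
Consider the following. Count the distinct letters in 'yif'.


Unique letters in 'yif': {f, i, y} = 3 distinct letters.

3


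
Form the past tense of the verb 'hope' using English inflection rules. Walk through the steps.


Apply rule: Add -d (word ends in -e). 'hope' becomes 'hoped'.

hoped


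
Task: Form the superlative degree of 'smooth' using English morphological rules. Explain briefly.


Apply superlative formation (add -est): 'smooth' -> 'smoothest'.

smoothest


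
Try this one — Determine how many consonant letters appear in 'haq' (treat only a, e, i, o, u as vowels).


Consonants in 'haq': h, q = 2 consonants.

2


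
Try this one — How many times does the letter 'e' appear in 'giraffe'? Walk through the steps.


Letter 'e' in 'giraffe': found at position(s) 7 = 1 occurrence(s).

1


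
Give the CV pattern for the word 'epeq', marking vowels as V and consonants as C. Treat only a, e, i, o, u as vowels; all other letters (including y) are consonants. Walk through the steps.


Letter mapping: e = V, p = C, e = V, q = C.

VCVC


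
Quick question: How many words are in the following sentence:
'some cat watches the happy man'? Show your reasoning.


Split into words: some | cat | watches | the | happy | man = 6 words.

6


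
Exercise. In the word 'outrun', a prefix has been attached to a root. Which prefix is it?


The word 'outrun' = 'out' (prefix) + 'run' (root). The prefix is 'out'.

out


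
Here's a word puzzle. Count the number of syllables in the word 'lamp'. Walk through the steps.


Break 'lamp' into syllables: lamp -> lamp = 1 syllable

1 syllable


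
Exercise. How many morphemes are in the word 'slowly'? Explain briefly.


Decomposition: slow (root) + -ly (suffix) = 2 morpheme(s)

2 morphemes


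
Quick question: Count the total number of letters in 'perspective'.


Spell out 'perspective' and number each letter: p(1), e(2), r(3), s(4), p(5), e(6), c(7), t(8), i(9), v(10), e(11). Total: 11 letters.

11


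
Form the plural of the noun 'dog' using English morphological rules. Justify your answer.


Apply rule: Add -s. 'dog' becomes 'dogs'.

dogs


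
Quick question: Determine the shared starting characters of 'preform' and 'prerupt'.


Compare from the start: 3 characters match: 'pre'. Mismatch at position 4: 'f' vs 'r'.

pre


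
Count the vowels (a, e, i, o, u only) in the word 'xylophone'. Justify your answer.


Vowels in 'xylophone': o, o, e = 3 vowels.

3


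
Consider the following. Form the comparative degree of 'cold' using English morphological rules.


Apply comparative formation (add -er): 'cold' -> 'colder'.

colder


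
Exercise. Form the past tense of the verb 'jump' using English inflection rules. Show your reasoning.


Apply rule: Add -ed. 'jump' becomes 'jumped'.

jumped


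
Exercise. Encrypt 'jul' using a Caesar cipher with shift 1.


Shift each letter by 1: j -> k, u -> v, l -> m. Result: 'kvm'.

kvm


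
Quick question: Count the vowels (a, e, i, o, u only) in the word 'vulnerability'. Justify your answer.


Vowels in 'vulnerability': u, e, a, i, i = 5 vowels.

5


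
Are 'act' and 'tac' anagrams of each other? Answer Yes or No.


Sorted letters of 'act': 'act'
Sorted letters of 'tac': 'act'
They match.

Yes


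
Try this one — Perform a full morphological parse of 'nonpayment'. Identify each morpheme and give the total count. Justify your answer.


Step 1: Identify prefix: 'non' (meaning: not)
Step 2: Identify root: 'pay'
Step 3: Identify suffix(es): 'ment'
Decomposition: non- (prefix: not) + pay (root) + -ment (suffix: action/result)
Total morphemes: 3

3 morphemes (non- (prefix: not) + pay (root) + -ment (suffix: action/result))


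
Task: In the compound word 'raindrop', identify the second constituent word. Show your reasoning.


Split 'raindrop' into 'rain' + 'drop'. The second part is 'drop'.

drop


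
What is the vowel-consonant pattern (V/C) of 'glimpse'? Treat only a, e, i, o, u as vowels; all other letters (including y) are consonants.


Letter mapping: g = C, l = C, i = V, m = C, p = C, s = C, e = V.

CCVCCCV


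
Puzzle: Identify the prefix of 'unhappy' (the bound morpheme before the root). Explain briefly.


The word 'unhappy' = 'un' (prefix) + 'happy' (root). The prefix is 'un'.

un


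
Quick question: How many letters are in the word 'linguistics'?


Spell out 'linguistics' and number each letter: l(1), i(2), n(3), g(4), u(5), i(6), s(7), t(8), i(9), c(10), s(11). Total: 11 letters.

11


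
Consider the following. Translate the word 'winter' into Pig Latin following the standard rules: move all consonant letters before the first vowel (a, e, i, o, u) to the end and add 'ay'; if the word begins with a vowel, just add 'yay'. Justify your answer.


'winter': move consonant cluster 'w' to end and add 'ay': 'interway'.

interway


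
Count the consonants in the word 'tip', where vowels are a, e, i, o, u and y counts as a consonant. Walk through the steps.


Consonants in 'tip': t, p = 2 consonants.

2


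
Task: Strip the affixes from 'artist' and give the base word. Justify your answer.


Remove suffix '-ist' from 'artist' to get root 'art'.

art


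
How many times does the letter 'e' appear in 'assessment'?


Letter 'e' in 'assessment': found at position(s) 4, 8 = 2 occurrence(s).

2


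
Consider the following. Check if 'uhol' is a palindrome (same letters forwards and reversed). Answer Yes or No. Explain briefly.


Forward: 'uhol'
Reversed: 'lohu'
They differ.

No


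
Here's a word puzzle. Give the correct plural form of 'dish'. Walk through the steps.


Apply rule: Add -es (sibilant/fricative ending). 'dish' becomes 'dishes'.

dishes


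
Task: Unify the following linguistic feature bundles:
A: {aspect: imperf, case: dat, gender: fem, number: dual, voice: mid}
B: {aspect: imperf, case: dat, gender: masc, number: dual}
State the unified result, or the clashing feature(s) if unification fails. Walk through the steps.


Compare features:
aspect: A=imperf vs B=imperf -> unified: imperf
case: A=dat vs B=dat -> unified: dat
gender: A=fem vs B=masc -> CLASH
number: A=dual vs B=dual -> unified: dual
voice: A=mid vs B=_ -> unified: mid
Clash detected on feature 'gender' (fem vs masc); unification fails.

CLASH on 'gender' (fem vs masc)


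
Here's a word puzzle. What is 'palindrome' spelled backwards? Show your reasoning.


Reverse 'palindrome' character by character: 'emordnilap'.

emordnilap


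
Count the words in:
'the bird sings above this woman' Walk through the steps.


Split into words: the | bird | sings | above | this | woman = 6 words.

6


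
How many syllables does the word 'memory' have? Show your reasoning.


Break 'memory' into syllables: mem-o-ry -> mem | o | ry = 3 syllables

3 syllables


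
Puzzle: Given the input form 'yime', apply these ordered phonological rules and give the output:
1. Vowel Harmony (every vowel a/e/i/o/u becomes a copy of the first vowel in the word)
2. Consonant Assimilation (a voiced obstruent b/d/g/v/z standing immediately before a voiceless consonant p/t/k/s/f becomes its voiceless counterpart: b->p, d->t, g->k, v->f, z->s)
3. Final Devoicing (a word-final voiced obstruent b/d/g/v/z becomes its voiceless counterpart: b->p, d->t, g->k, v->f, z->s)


Starting form: 'yime'
Rule 1: Vowel Harmony: all vowels become 'i' (matching first vowel). 'yime' -> 'yimi'
Rule 2: Consonant Assimilation: no voiced obstruent (b/d/g/v/z) stands immediately before a voiceless consonant (p/t/k/s/f). No change.
Rule 3: Final Devoicing: the word ends in the vowel 'i', not a consonant. No change.
Final form: 'yimi'

yimi


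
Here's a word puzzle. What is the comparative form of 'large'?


Apply comparative formation (ends in e: add -r): 'large' -> 'larger'.

larger


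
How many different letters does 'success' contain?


Unique letters in 'success': {c, e, s, u} = 4 distinct letters.

4


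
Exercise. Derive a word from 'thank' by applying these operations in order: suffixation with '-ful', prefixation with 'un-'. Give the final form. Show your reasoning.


Step 1: Add suffix '-ful' to 'thank' = 'thankful'
Step 2: Add prefix 'un-' to 'thankful' = 'unthankful'

unthankful


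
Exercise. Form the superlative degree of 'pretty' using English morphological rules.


Apply superlative formation (consonant + y: change y to i, add -est): 'pretty' -> 'prettiest'.

prettiest


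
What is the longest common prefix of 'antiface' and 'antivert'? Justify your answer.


Compare from the start: 4 characters match: 'anti'. Mismatch at position 5: 'f' vs 'v'.

anti


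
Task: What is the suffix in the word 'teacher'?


The word 'teacher' = 'teach' (root) + '-er' (suffix). The suffix is '-er'.

er


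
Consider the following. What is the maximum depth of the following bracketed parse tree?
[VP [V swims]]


Count bracket nesting levels:
'[' at pos 0: depth = 1
'[' at pos 4: depth = 2
Maximum depth reached: 2

2


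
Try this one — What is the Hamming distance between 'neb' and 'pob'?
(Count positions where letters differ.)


Alignment:
Position 1: 'n' vs 'p' = DIFFER
Position 2: 'e' vs 'o' = DIFFER
Position 3: 'b' vs 'b' = match
Total differences: 2

2


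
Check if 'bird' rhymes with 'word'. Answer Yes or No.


Rime (stressed vowel + following sounds) of 'bird': -ird = /ɜːrd/
Rime of 'word': -ord = /ɜːrd/
/ɜːrd/ and /ɜːrd/ are the same ending sound, so the words rhyme.

Yes


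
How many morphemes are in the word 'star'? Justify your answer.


Decomposition: star (free morpheme) = 1 morpheme(s)

1 morphemes


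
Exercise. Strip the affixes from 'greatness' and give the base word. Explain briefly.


Remove suffix '-ness' from 'greatness' to get root 'great'.

great


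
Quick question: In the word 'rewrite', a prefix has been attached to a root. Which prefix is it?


The word 'rewrite' = 're' (prefix) + 'write' (root). The prefix is 're'.

re


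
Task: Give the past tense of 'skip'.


Apply rule: Double final consonant and add -ed. 'skip' becomes 'skipped'.

skipped


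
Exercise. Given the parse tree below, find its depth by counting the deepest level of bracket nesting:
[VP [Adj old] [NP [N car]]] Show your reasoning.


Count bracket nesting levels:
'[' at pos 0: depth = 1
'[' at pos 4: depth = 2
'[' at pos 14: depth = 2
'[' at pos 18: depth = 3
Maximum depth reached: 3

3


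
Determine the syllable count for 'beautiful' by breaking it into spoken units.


Break 'beautiful' into syllables: beau-ti-ful -> beau | ti | ful = 3 syllables

3 syllables


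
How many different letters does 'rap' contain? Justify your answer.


Unique letters in 'rap': {a, p, r} = 3 distinct letters.

3


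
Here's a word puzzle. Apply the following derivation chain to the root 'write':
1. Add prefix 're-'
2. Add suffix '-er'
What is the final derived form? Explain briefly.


Step 1: Add prefix 're-' to 'write' = 'rewrite'
Step 2: Add suffix '-er' to 'rewrite' = 'rewriter'

rewriter


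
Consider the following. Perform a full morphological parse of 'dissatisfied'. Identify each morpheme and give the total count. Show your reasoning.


Step 1: Identify prefix: 'dis' (meaning: not/apart)
Step 2: Identify root: 'satisfy'
Step 3: Identify suffix(es): 'ed'
Decomposition: dis- (prefix: not/apart) + satisfy (root) + -ed (suffix: past)
Total morphemes: 3

3 morphemes (dis- (prefix: not/apart) + satisfy (root) + -ed (suffix: past))


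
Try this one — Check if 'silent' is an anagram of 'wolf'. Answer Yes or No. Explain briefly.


Sorted letters of 'silent': 'eilnst'
Sorted letters of 'wolf': 'flow'
They do not match.

No


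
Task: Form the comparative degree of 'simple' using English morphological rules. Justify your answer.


Apply comparative formation (ends in e: add -r): 'simple' -> 'simpler'.

simpler


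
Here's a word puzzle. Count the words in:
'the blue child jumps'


Split into words: the | blue | child | jumps = 4 words.

4


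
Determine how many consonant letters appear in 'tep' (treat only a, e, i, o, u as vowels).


Consonants in 'tep': t, p = 2 consonants.

2


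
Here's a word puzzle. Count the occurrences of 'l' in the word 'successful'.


Letter 'l' in 'successful': found at position(s) 10 = 1 occurrence(s).

1


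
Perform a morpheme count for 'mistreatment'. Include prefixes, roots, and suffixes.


Decomposition: mis- (prefix) + treat (root) + -ment (suffix) = 3 morpheme(s)

3 morphemes


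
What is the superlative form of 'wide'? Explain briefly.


Apply superlative formation (ends in e: add -st): 'wide' -> 'widest'.

widest


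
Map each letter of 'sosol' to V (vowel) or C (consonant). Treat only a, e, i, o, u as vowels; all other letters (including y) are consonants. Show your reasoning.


Letter mapping: s = C, o = V, s = C, o = V, l = C.

CVCVC


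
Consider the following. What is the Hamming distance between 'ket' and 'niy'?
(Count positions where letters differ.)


Alignment:
Position 1: 'k' vs 'n' = DIFFER
Position 2: 'e' vs 'i' = DIFFER
Position 3: 't' vs 'y' = DIFFER
Total differences: 3

3


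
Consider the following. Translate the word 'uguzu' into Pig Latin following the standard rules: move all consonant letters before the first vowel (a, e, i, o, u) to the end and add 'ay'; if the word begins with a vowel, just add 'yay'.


'uguzu' starts with a vowel, so add 'yay': 'uguzuyay'.

uguzuyay


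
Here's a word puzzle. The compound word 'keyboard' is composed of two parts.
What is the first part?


Split 'keyboard' into 'key' + 'board'. The first part is 'key'.

key


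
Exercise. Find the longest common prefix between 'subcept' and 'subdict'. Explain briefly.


Compare from the start: 3 characters match: 'sub'. Mismatch at position 4: 'c' vs 'd'.

sub


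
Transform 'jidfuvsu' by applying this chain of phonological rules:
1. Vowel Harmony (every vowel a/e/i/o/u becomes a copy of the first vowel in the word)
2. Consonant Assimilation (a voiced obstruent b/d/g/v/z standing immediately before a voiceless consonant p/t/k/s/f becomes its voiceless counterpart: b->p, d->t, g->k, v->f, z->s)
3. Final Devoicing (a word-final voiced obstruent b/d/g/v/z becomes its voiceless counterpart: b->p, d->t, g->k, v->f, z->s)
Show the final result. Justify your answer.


Starting form: 'jidfuvsu'
Rule 1: Vowel Harmony: all vowels become 'i' (matching first vowel). 'jidfuvsu' -> 'jidfivsi'
Rule 2: Consonant Assimilation: voiced obstruent before voiceless consonant becomes voiceless ('df' -> 'tf', 'vs' -> 'fs'). 'jidfivsi' -> 'jitfifsi'
Rule 3: Final Devoicing: the word ends in the vowel 'i', not a consonant. No change.
Final form: 'jitfifsi'

jitfifsi


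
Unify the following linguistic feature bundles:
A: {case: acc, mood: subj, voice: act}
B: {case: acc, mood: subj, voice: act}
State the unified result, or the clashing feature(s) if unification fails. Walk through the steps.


Compare features:
case: A=acc vs B=acc -> unified: acc
mood: A=subj vs B=subj -> unified: subj
voice: A=act vs B=act -> unified: act
No clashes found.

Unified: {case: acc, mood: subj, voice: act}


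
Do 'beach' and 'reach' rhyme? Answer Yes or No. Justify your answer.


Rime (stressed vowel + following sounds) of 'beach': -each = /iːtʃ/
Rime of 'reach': -each = /iːtʃ/
/iːtʃ/ and /iːtʃ/ are the same ending sound, so the words rhyme.

Yes


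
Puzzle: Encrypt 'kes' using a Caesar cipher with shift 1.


Shift each letter by 1: k -> l, e -> f, s -> t. Result: 'lft'.

lft


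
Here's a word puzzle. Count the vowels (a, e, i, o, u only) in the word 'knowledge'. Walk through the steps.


Vowels in 'knowledge': o, e, e = 3 vowels.

3


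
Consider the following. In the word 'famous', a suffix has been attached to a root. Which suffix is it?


The word 'famous' = 'fame' (root) + '-ous' (suffix). The suffix is '-ous'.

ous


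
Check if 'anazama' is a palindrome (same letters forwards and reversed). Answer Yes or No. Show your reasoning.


Forward: 'anazama'
Reversed: 'amazana'
They differ.

No


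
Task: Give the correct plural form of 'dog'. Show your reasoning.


Apply rule: Add -s. 'dog' becomes 'dogs'.

dogs


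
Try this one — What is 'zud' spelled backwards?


Reverse 'zud' character by character: 'duz'.

duz


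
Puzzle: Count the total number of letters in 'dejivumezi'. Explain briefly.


Spell out 'dejivumezi' and number each letter: d(1), e(2), j(3), i(4), v(5), u(6), m(7), e(8), z(9), i(10). Total: 10 letters.

10


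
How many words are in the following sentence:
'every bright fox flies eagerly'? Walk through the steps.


Split into words: every | bright | fox | flies | eagerly = 5 words.

5


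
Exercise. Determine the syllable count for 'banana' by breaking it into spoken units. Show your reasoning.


Break 'banana' into syllables: ba-na-na -> ba | na | na = 3 syllables

3 syllables


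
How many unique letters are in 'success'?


Unique letters in 'success': {c, e, s, u} = 4 distinct letters.

4


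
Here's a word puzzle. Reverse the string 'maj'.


Reverse 'maj' character by character: 'jam'.

jam


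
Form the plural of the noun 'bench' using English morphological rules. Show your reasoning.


Apply rule: Add -es (sibilant/fricative ending). 'bench' becomes 'benches'.

benches


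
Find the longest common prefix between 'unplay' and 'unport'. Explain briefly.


Compare from the start: 3 characters match: 'unp'. Mismatch at position 4: 'l' vs 'o'.

unp


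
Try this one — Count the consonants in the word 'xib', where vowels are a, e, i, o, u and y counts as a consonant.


Consonants in 'xib': x, b = 2 consonants.

2


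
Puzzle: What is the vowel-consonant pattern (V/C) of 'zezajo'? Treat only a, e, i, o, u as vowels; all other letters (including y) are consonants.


Letter mapping: z = C, e = V, z = C, a = V, j = C, o = V.

CVCVCV


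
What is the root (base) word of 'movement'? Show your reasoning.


Remove suffix '-ment' from 'movement' to get root 'move'.

move


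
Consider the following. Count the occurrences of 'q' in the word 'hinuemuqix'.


Letter 'q' in 'hinuemuqix': found at position(s) 8 = 1 occurrence(s).

1


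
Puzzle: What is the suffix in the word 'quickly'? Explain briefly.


The word 'quickly' = 'quick' (root) + '-ly' (suffix). The suffix is '-ly'.

ly


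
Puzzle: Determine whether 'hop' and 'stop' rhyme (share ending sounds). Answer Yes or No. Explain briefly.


Rime (stressed vowel + following sounds) of 'hop': -op = /ɒp/
Rime of 'stop': -op = /ɒp/
/ɒp/ and /ɒp/ are the same ending sound, so the words rhyme.

Yes


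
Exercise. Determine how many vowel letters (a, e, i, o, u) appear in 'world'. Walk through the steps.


Vowels in 'world': o = 1 vowels.

1


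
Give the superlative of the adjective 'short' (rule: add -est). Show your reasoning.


Apply superlative formation (add -est): 'short' -> 'shortest'.

shortest


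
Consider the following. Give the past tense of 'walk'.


Apply rule: Add -ed. 'walk' becomes 'walked'.

walked


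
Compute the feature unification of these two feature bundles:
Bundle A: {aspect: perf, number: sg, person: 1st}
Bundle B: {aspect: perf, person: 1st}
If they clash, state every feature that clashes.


Compare features:
aspect: A=perf vs B=perf -> unified: perf
number: A=sg vs B=_ -> unified: sg
person: A=1st vs B=1st -> unified: 1st
No clashes found.

Unified: {aspect: perf, number: sg, person: 1st}


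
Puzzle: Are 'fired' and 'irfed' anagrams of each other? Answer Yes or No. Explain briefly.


Sorted letters of 'fired': 'defir'
Sorted letters of 'irfed': 'defir'
They match.

Yes


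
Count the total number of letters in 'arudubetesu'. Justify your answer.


Spell out 'arudubetesu' and number each letter: a(1), r(2), u(3), d(4), u(5), b(6), e(7), t(8), e(9), s(10), u(11). Total: 11 letters.

11


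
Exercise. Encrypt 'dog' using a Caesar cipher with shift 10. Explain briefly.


Shift each letter by 10: d -> n, o -> y, g -> q. Result: 'nyq'.

nyq


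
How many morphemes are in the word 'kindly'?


Decomposition: kind (root) + -ly (suffix) = 2 morpheme(s)

2 morphemes


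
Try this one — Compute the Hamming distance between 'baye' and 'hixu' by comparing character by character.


Alignment:
Position 1: 'b' vs 'h' = DIFFER
Position 2: 'a' vs 'i' = DIFFER
Position 3: 'y' vs 'x' = DIFFER
Position 4: 'e' vs 'u' = DIFFER
Total differences: 4

4


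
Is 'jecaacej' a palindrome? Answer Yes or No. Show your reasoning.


Forward: 'jecaacej'
Reversed: 'jecaacej'
They are identical.

Yes


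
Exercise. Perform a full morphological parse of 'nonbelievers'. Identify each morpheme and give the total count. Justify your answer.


Step 1: Identify prefix: 'non' (meaning: not)
Step 2: Identify root: 'believe'
Step 3: Identify suffix(es): 'er, s'
Decomposition: non- (prefix: not) + believe (root) + -er (suffix: one who) + -s (plural)
Total morphemes: 4

4 morphemes (non- (prefix: not) + believe (root) + -er (suffix: one who) + -s (plural))


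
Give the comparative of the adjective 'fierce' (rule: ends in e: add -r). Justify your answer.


Apply comparative formation (ends in e: add -r): 'fierce' -> 'fiercer'.

fiercer


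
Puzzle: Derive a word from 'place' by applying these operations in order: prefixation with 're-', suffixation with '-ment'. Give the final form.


Step 1: Add prefix 're-' to 'place' = 'replace'
Step 2: Add suffix '-ment' to 'replace' = 'replacement'

replacement


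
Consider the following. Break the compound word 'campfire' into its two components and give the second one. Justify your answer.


Split 'campfire' into 'camp' + 'fire'. The second part is 'fire'.

fire


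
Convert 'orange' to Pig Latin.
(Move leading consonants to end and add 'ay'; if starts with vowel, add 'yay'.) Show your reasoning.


'orange' starts with a vowel, so add 'yay': 'orangeyay'.

orangeyay


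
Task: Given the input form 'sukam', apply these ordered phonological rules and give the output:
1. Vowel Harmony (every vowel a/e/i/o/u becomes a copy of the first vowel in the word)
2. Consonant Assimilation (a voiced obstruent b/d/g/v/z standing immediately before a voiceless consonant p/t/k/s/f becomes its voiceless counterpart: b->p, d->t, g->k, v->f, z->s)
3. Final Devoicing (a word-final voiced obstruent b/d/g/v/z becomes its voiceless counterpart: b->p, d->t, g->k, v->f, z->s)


Starting form: 'sukam'
Rule 1: Vowel Harmony: all vowels become 'u' (matching first vowel). 'sukam' -> 'sukum'
Rule 2: Consonant Assimilation: no voiced obstruent (b/d/g/v/z) stands immediately before a voiceless consonant (p/t/k/s/f). No change.
Rule 3: Final Devoicing: final consonant 'm' is not one of the voiced obstruents b/d/g/v/z. No change.
Final form: 'sukum'

sukum


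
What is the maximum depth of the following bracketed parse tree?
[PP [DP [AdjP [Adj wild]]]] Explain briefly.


Count bracket nesting levels:
'[' at pos 0: depth = 1
'[' at pos 4: depth = 2
'[' at pos 8: depth = 3
'[' at pos 14: depth = 4
Maximum depth reached: 4

4


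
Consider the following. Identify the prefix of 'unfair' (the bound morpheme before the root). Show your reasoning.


The word 'unfair' = 'un' (prefix) + 'fair' (root). The prefix is 'un'.

un


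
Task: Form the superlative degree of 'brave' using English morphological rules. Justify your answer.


Apply superlative formation (ends in e: add -st): 'brave' -> 'bravest'.

bravest


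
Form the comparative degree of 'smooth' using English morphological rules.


Apply comparative formation (add -er): 'smooth' -> 'smoother'.

smoother


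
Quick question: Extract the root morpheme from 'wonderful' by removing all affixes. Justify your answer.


Remove suffix '-ful' from 'wonderful' to get root 'wonder'.

wonder


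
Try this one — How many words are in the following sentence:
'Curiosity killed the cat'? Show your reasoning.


Split into words: Curiosity | killed | the | cat = 4 words.

4


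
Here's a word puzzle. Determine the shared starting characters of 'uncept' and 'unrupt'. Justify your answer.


Compare from the start: 2 characters match: 'un'. Mismatch at position 3: 'c' vs 'r'.

un


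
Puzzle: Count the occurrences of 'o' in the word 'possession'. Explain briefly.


Letter 'o' in 'possession': found at position(s) 2, 9 = 2 occurrence(s).

2


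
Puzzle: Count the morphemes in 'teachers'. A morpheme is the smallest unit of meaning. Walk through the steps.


Decomposition: teach (root) + -er (suffix) + -s (plural) = 3 morpheme(s)

3 morphemes


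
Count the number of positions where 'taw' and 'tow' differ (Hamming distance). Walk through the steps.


Alignment:
Position 1: 't' vs 't' = match
Position 2: 'a' vs 'o' = DIFFER
Position 3: 'w' vs 'w' = match
Total differences: 1

1


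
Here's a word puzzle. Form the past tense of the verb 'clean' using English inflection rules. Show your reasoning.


Apply rule: Add -ed. 'clean' becomes 'cleaned'.

cleaned


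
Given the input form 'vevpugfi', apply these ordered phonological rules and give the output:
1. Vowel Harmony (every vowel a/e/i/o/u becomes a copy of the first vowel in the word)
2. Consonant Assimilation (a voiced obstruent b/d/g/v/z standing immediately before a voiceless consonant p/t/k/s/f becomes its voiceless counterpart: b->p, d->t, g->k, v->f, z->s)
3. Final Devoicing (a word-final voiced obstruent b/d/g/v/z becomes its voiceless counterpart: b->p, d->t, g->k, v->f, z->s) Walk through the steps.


Starting form: 'vevpugfi'
Rule 1: Vowel Harmony: all vowels become 'e' (matching first vowel). 'vevpugfi' -> 'vevpegfe'
Rule 2: Consonant Assimilation: voiced obstruent before voiceless consonant becomes voiceless ('vp' -> 'fp', 'gf' -> 'kf'). 'vevpegfe' -> 'vefpekfe'
Rule 3: Final Devoicing: the word ends in the vowel 'e', not a consonant. No change.
Final form: 'vefpekfe'

vefpekfe
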